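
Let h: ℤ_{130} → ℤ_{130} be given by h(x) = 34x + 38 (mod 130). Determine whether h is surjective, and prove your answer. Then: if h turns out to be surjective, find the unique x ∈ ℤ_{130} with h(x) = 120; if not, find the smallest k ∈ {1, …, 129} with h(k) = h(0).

Since gcd(34, 130) = 2, we have 34x ≡ 0 (mod 2) for all x, so h(x) ≡ 0 (mod 2).
But 1 ≢ 0 (mod 2), so 1 ∈ ℤ_{130} has no preimage. Therefore h is not surjective.
Since h is not surjective, we find the least positive k with h(k) = h(0): this means 34k ≡ 0 (mod 130), i.e. 130 ∣ 34k. Since gcd(34, 130) = 2, dividing through by 2 this holds exactly when 65 ∣ 17k, and as gcd(17, 65) = 1, exactly when 65 ∣ k.
The smallest positive such k is 65.

65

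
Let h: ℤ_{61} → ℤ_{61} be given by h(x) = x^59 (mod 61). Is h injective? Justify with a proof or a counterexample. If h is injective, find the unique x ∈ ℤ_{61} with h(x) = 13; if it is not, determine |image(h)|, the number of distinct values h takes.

47

Since 61 is prime, the nonzero elements of ℤ_{61} form a cyclic group of order 60.
As gcd(59, 60) = 1, raising to the 59th power is a bijection on this group: if a^59 ≡ b^59 then (ab^{−1})^59 = 1, and the only element of order dividing gcd(59, 60) = 1 is 1, so a = b.
With h(0) = 0 this makes h injective on all of ℤ_{61}, hence bijective (finite equal-size domain and codomain). In particular h is injective.
Since h is injective, we find the preimage of 13. The inverse of x ↦ x^59 on (ℤ_{61})^× is x ↦ x^59, because 59·59 = 3481 = 58·60 + 1 ≡ 1 (mod 60) and x^{60} = 1 for x ≠ 0 (Fermat). So h⁻¹(13) = 13^59 mod 61.
Repeated squaring mod 61: 13^1 ≡ 13, 13^2 ≡ 13² = 169 ≡ 47, 13^4 ≡ 47² = 2209 ≡ 13, 13^8 ≡ 13² = 169 ≡ 47, 13^16 ≡ 47² = 2209 ≡ 13, 13^32 ≡ 13² = 169 ≡ 47. Since 59 = 32 + 16 + 8 + 2 + 1, 13^59 ≡ 47·13·47·47·13: 47·13 = 611 ≡ 1, then 1·47 = 47, then 47·47 = 2209 ≡ 13, then 13·13 = 169 ≡ 47. So 13^59 ≡ 47 (mod 61).
Hence h⁻¹(13) = 47.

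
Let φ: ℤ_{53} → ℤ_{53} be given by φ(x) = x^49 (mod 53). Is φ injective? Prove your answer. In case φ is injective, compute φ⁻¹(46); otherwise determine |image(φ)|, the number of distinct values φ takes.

Since 53 is prime, the nonzero elements of ℤ_{53} form a cyclic group of order 52.
As gcd(49, 52) = 1, raising to the 49th power is a bijection on this group: if x_1^49 ≡ x_2^49 then (x_1x_2^{−1})^49 = 1, and the only element of order dividing gcd(49, 52) = 1 is 1, so x_1 = x_2.
With φ(0) = 0 this makes φ injective on all of ℤ_{53}, hence bijective (finite equal-size domain and codomain). In particular φ is injective.
Since φ is injective, we find the preimage of 46. The inverse of x ↦ x^49 on (ℤ_{53})^× is x ↦ x^17, because 49·17 = 833 = 16·52 + 1 ≡ 1 (mod 52) and x^{52} = 1 for x ≠ 0 (Fermat). So φ⁻¹(46) = 46^17 mod 53.
Repeated squaring mod 53: 46^1 ≡ 46, 46^2 ≡ 46² = 2116 ≡ 49, 46^4 ≡ 49² = 2401 ≡ 16, 46^8 ≡ 16² = 256 ≡ 44, 46^16 ≡ 44² = 1936 ≡ 28. Since 17 = 16 + 1, 46^17 ≡ 28·46: 28·46 = 1288 ≡ 16. So 46^17 ≡ 16 (mod 53).
Hence φ⁻¹(46) = 16.

16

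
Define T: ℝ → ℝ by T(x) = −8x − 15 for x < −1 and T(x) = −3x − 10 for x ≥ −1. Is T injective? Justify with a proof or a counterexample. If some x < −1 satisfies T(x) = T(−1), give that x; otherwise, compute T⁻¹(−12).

2/3

Both pieces are strictly decreasing (slopes −8 and −3), so each is injective on its own interval.
The left piece maps (−∞, −1) onto (−7, ∞); the right piece maps [−1, ∞) onto (−∞, −7].
These images are disjoint, so no value is attained by both pieces. Thus T is injective.
Because the two images are disjoint, no x < −1 has T(x) = T(−1), so we compute T⁻¹(−12): −12 lies in (−∞, −7], so solve −3x − 10 = −12: x = (−12 + 10)/(−3) = 2/3.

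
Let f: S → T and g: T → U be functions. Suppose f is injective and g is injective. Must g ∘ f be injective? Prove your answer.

Suppose (g ∘ f)(s) = (g ∘ f)(t), i.e. g(f(s)) = g(f(t)).
Since g is injective, f(s) = f(t). Since f is injective, s = t. Thus g ∘ f is injective.

injective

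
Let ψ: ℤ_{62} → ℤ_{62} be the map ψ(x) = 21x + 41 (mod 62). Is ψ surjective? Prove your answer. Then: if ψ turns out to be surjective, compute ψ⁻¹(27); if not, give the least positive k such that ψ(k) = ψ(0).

20

By definition, surjectivity means every element of the codomain has a preimage under ψ.
Since gcd(21, 62) = 1, 21 is invertible modulo 62. Euclid's algorithm: 62 = 2·21 + 20, 21 = 1·20 + 1; back-substituting gives 1 = 3·21 − 1·62, so 21⁻¹ ≡ 3 (mod 62).
Then y ↦ 3(y − 41) is a two-sided inverse to ψ, so every y ∈ ℤ_{62} has a preimage.
Hence ψ is surjective.
Since ψ is surjective, we find ψ⁻¹(27): we need 21x ≡ 27 − 41 ≡ 48 (mod 62). Using 21⁻¹ = 3: x ≡ 3·48 = 144 = 2·62 + 20, so x = 20.
Check: ψ(20) = 21·20 + 41 = 461 = 7·62 + 27 ≡ 27 (mod 62).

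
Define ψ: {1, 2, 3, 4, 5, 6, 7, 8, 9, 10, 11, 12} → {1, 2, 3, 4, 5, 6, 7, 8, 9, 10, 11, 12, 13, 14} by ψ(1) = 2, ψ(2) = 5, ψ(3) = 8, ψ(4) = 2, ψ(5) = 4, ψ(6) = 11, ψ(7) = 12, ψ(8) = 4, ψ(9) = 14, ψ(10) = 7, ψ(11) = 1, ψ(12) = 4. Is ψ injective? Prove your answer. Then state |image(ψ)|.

9

ψ(1) = 2 = ψ(4) with 1 ≠ 4, so ψ is not injective.
The image of ψ is {1, 2, 4, 5, 7, 8, 11, 12, 14}, which has 9 elements.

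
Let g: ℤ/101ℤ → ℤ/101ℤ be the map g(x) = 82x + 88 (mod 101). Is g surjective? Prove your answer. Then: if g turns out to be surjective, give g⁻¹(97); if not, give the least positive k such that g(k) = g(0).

58

Since gcd(82, 101) = 1, 82 is invertible modulo 101. Euclid's algorithm: 101 = 1·82 + 19, 82 = 4·19 + 6, 19 = 3·6 + 1; back-substituting gives 1 = 85·82 − 69·101, so 82⁻¹ ≡ 85 (mod 101).
For any y ∈ ℤ/101ℤ, x = 85(y − 88) mod 101 satisfies g(x) = 82·85(y − 88) + 88 ≡ y (since 82·85 ≡ 1 mod 101). So every y has a preimage.
Hence g is surjective.
Since g is surjective, we compute g⁻¹(97): solve 82x + 88 ≡ 97 (mod 101), i.e. 82x ≡ 9 (mod 101).
Multiplying by 82⁻¹ = 85 gives x ≡ 85·9 = 765 = 7·101 + 58 ≡ 58 (mod 101).
Check: g(58) = 82·58 + 88 = 4844 = 47·101 + 97 ≡ 97 (mod 101).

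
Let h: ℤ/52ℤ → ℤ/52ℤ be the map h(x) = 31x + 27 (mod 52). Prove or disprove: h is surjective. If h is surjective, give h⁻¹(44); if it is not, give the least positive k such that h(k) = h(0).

19

Recall that h is surjective if every y in the codomain equals h(x) for some x in the domain.
Since gcd(31, 52) = 1, 31 is invertible modulo 52. Euclid's algorithm: 52 = 1·31 + 21, 31 = 1·21 + 10, 21 = 2·10 + 1; back-substituting gives 1 = 47·31 − 28·52, so 31⁻¹ ≡ 47 (mod 52).
Then y ↦ 47(y − 27) is a two-sided inverse to h, so every y ∈ ℤ/52ℤ has a preimage.
Therefore h is surjective.
Since h is surjective, we compute h⁻¹(44): solve 31x + 27 ≡ 44 (mod 52), i.e. 31x ≡ 17 (mod 52).
Multiplying by 31⁻¹ = 47 gives x ≡ 47·17 = 799 = 15·52 + 19 ≡ 19 (mod 52).
Check: h(19) = 31·19 + 27 = 616 = 11·52 + 44 ≡ 44 (mod 52).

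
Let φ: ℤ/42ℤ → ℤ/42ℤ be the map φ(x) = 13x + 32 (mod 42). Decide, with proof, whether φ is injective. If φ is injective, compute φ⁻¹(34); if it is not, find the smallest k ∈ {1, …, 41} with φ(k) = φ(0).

26

If φ(u) = φ(v), then 13u ≡ 13v (mod 42). Because gcd(13, 42) = 1, we may cancel 13 to get u ≡ v (mod 42).
Hence φ is injective.
We now compute 13⁻¹ mod 42 explicitly. Euclid's algorithm: 42 = 3·13 + 3, 13 = 4·3 + 1; back-substituting gives 1 = 13·13 − 4·42, so 13⁻¹ ≡ 13 (mod 42).
Since φ is injective, we compute φ⁻¹(34): solve 13x + 32 ≡ 34 (mod 42), i.e. 13x ≡ 2 (mod 42).
Multiplying by 13⁻¹ = 13 gives x ≡ 13·2 = 26 ≡ 26 (mod 42).
Check: φ(26) = 13·26 + 32 = 370 = 8·42 + 34 ≡ 34 (mod 42).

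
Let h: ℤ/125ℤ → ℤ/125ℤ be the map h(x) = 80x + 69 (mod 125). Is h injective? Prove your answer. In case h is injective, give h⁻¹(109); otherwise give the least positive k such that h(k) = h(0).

We have gcd(80, 125) = 5 > 1. Taking s = 0 and t = 25: h(0) = 69 and h(25) = 80·25 + 69 = 2069 ≡ 69 (mod 125).
So h(0) = h(25) while 0 ≠ 25, thus h is not injective.
Since h is not injective, we find the least positive k with h(k) = h(0): this means 80k ≡ 0 (mod 125), i.e. 125 ∣ 80k. Since gcd(80, 125) = 5, dividing through by 5 this holds exactly when 25 ∣ 16k, and as gcd(16, 25) = 1, exactly when 25 ∣ k.
The smallest positive such k is 25.

25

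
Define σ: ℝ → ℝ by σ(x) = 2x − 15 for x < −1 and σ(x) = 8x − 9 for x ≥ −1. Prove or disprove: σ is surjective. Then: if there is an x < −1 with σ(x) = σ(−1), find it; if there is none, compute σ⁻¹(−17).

Both pieces are strictly increasing (slopes 2 and 8), so each is injective on its own interval.
The left piece maps (−∞, −1) onto (−∞, −17); the right piece maps [−1, ∞) onto [−17, ∞).
These images together cover ℝ, so σ is surjective.
Because the two images are disjoint, no x < −1 has σ(x) = σ(−1), so we compute σ⁻¹(−17): −17 lies in [−17, ∞), so solve 8x − 9 = −17: x = (−17 + 9)/8 = −1.

-1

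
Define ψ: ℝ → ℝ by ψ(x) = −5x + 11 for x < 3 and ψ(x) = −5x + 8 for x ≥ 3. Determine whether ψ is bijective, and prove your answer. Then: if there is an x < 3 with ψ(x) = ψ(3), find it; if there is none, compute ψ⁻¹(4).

7/5

Both pieces are strictly decreasing (slopes −5 and −5), so each is injective on its own interval.
The left piece maps (−∞, 3) onto (−4, ∞); the right piece maps [3, ∞) onto (−∞, −7].
The images leave a gap (−4 has no preimage), so ψ is not surjective, hence not bijective.
Because the two images are disjoint, no x < 3 has ψ(x) = ψ(3), so we compute ψ⁻¹(4): 4 lies in (−4, ∞), so solve −5x + 11 = 4: x = (4 − 11)/(−5) = 7/5.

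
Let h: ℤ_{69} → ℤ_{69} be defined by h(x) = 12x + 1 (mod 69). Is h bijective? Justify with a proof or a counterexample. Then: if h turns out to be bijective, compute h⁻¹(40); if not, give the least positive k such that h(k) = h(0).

23

By definition, h is injective when h(a) = h(b) forces a = b.
We have gcd(12, 69) = 3 > 1. Taking a = 0 and b = 23: h(0) = 1 and h(23) = 12·23 + 1 = 277 ≡ 1 (mod 69).
So h(0) = h(23) while 0 ≠ 23, thus h is not injective, hence not bijective.
Since h is not bijective, we find the least positive k with h(k) = h(0): this means 12k ≡ 0 (mod 69), i.e. 69 ∣ 12k. Since gcd(12, 69) = 3, dividing through by 3 this holds exactly when 23 ∣ 4k, and as gcd(4, 23) = 1, exactly when 23 ∣ k.
The smallest positive such k is 23.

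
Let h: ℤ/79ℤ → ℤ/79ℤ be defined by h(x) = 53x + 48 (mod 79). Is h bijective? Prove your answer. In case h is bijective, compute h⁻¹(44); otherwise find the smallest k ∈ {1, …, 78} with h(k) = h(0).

67

Recall: h is injective if h(a) = h(b) implies a = b.
If h(a) = h(b), then 53a ≡ 53b (mod 79). Because gcd(53, 79) = 1, we may cancel 53 to get a ≡ b (mod 79).
We now compute 53⁻¹ mod 79 explicitly. Euclid's algorithm: 79 = 1·53 + 26, 53 = 2·26 + 1; back-substituting gives 1 = 3·53 − 2·79, so 53⁻¹ ≡ 3 (mod 79).
Then y ↦ 3(y − 48) is a two-sided inverse to h, so every y ∈ ℤ/79ℤ has a preimage.
Thus h is bijective.
Since h is bijective, we find h⁻¹(44): we need 53x ≡ 44 − 48 ≡ 75 (mod 79). Using 53⁻¹ = 3: x ≡ 3·75 = 225 = 2·79 + 67, so x = 67.
Check: h(67) = 53·67 + 48 = 3599 = 45·79 + 44 ≡ 44 (mod 79).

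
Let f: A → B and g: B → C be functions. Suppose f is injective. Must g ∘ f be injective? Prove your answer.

No. Take A = B = C = {1, 2, 3}, f = identity (injective), and g(x) = 1 for every x.
Then (g ∘ f)(1) = 1 = (g ∘ f)(3) with 1 ≠ 3, so g ∘ f is not injective.

not injective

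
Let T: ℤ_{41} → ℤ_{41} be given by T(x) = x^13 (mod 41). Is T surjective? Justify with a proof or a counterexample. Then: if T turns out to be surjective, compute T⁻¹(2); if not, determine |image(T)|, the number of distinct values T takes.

36

Since 41 is prime, the nonzero elements of ℤ_{41} form a cyclic group of order 40.
As gcd(13, 40) = 1, raising to the 13th power is a bijection on this group: if x_1^13 ≡ x_2^13 then (x_1x_2^{−1})^13 = 1, and the only element of order dividing gcd(13, 40) = 1 is 1, so x_1 = x_2.
With T(0) = 0 this makes T injective on all of ℤ_{41}, hence bijective (finite equal-size domain and codomain). In particular T is surjective.
Since T is surjective, we find the preimage of 2. The inverse of x ↦ x^13 on (ℤ_{41})^× is x ↦ x^37, because 13·37 = 481 = 12·40 + 1 ≡ 1 (mod 40) and x^{40} = 1 for x ≠ 0 (Fermat). So T⁻¹(2) = 2^37 mod 41.
Repeated squaring mod 41: 2^1 ≡ 2, 2^2 ≡ 2² = 4, 2^4 ≡ 4² = 16, 2^8 ≡ 16² = 256 ≡ 10, 2^16 ≡ 10² = 100 ≡ 18, 2^32 ≡ 18² = 324 ≡ 37. Since 37 = 32 + 4 + 1, 2^37 ≡ 37·16·2: 37·16 = 592 ≡ 18, then 18·2 = 36. So 2^37 ≡ 36 (mod 41).
Hence T⁻¹(2) = 36.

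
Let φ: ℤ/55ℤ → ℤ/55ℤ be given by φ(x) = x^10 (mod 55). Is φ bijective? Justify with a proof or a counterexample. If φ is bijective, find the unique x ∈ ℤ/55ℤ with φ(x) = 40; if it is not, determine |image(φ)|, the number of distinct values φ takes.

φ(2): Repeated squaring mod 55: 2^1 ≡ 2, 2^2 ≡ 2² = 4, 2^4 ≡ 4² = 16, 2^8 ≡ 16² = 256 ≡ 36. Since 10 = 8 + 2, 2^10 ≡ 36·4: 36·4 = 144 ≡ 34. So 2^10 ≡ 34 (mod 55).
φ(3): Repeated squaring mod 55: 3^1 ≡ 3, 3^2 ≡ 3² = 9, 3^4 ≡ 9² = 81 ≡ 26, 3^8 ≡ 26² = 676 ≡ 16. Since 10 = 8 + 2, 3^10 ≡ 16·9: 16·9 = 144 ≡ 34. So 3^10 ≡ 34 (mod 55).
So φ(2) = φ(3) = 34 while 2 ≠ 3, so φ is not injective, hence not bijective.
Since φ is not bijective, we determine |image(φ)|. Computing x^10 mod 55 for each x (by repeated squaring, reducing mod 55 at every step), the values φ(0), φ(1), …, φ(54) are: 0, 1, 34, 34, 1, 45, 1, 34, 34, 1, 45, 11, 34, 34, 1, 45, 1, 34, 34, 1, 45, 1, 44, 34, 1, 45, 1, 34, 34, 1, 45, 1, 34, 44, 1, 45, 1, 34, 34, 1, 45, 1, 34, 34, 11, 45, 1, 34, 34, 1, 45, 1, 34, 34, 1.
The distinct values are {0, 1, 11, 34, 44, 45}; there are 6 of them.

6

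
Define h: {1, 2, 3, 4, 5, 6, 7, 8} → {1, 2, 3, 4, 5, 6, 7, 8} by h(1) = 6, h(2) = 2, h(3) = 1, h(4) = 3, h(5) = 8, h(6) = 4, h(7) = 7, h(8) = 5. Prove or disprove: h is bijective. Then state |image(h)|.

8

The values 6, 2, 1, 3, 8, 4, 7, 5 are a permutation of {1, 2, 3, 4, 5, 6, 7, 8}: each element appears exactly once.
So h is injective and surjective, hence bijective.
The image of h is {1, 2, 3, 4, 5, 6, 7, 8}, which has 8 elements.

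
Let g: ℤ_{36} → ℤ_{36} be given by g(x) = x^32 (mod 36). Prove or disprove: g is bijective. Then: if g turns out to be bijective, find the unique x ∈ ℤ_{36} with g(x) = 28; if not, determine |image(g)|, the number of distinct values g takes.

g(0) = 0^32 = 0.
g(6): Repeated squaring mod 36: 6^1 ≡ 6, 6^2 ≡ 6² = 36 ≡ 0, 6^4 ≡ 0² = 0, 6^8 ≡ 0² = 0, 6^16 ≡ 0² = 0, 6^32 ≡ 0² = 0. So 6^32 ≡ 0 (mod 36).
So g(0) = g(6) = 0 while 0 ≠ 6, hence g is not injective, hence not bijective.
Since g is not bijective, we determine |image(g)|. Computing x^32 mod 36 for each x (by repeated squaring, reducing mod 36 at every step), the values g(0), g(1), …, g(35) are: 0, 1, 4, 9, 16, 25, 0, 13, 28, 9, 28, 13, 0, 25, 16, 9, 4, 1, 0, 1, 4, 9, 16, 25, 0, 13, 28, 9, 28, 13, 0, 25, 16, 9, 4, 1.
The distinct values are {0, 1, 4, 9, 13, 16, 25, 28}; there are 8 of them.

8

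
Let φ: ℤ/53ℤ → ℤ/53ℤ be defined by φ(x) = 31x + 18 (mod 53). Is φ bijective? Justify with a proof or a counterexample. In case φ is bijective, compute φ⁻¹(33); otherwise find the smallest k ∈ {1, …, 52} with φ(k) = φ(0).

Suppose φ(s) = φ(t) in ℤ/53ℤ. Then 31s + 18 ≡ 31t + 18 (mod 53), hence 31(s − t) ≡ 0 (mod 53).
Since gcd(31, 53) = 1, 31 is invertible modulo 53, thus s − t ≡ 0 (mod 53), i.e. s = t.
We now compute 31⁻¹ mod 53 explicitly. Euclid's algorithm: 53 = 1·31 + 22, 31 = 1·22 + 9, 22 = 2·9 + 4, 9 = 2·4 + 1; back-substituting gives 1 = 12·31 − 7·53, so 31⁻¹ ≡ 12 (mod 53).
For any y ∈ ℤ/53ℤ, x = 12(y − 18) mod 53 satisfies φ(x) = 31·12(y − 18) + 18 ≡ y (since 31·12 ≡ 1 mod 53). So every y has a preimage.
So φ is bijective.
Since φ is bijective, we find φ⁻¹(33): we need 31x ≡ 33 − 18 ≡ 15 (mod 53). Using 31⁻¹ = 12: x ≡ 12·15 = 180 = 3·53 + 21, so x = 21.
Check: φ(21) = 31·21 + 18 = 669 = 12·53 + 33 ≡ 33 (mod 53).

21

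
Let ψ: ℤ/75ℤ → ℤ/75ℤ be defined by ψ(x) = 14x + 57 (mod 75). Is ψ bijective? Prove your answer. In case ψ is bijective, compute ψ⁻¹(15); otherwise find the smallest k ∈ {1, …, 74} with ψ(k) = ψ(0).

By definition, ψ is injective if ψ(a) = ψ(b) implies a = b.
If ψ(a) = ψ(b), then 14a ≡ 14b (mod 75). Because gcd(14, 75) = 1, we may cancel 14 to get a ≡ b (mod 75).
We now compute 14⁻¹ mod 75 explicitly. Euclid's algorithm: 75 = 5·14 + 5, 14 = 2·5 + 4, 5 = 1·4 + 1; back-substituting gives 1 = 59·14 − 11·75, so 14⁻¹ ≡ 59 (mod 75).
Then y ↦ 59(y − 57) is a two-sided inverse to ψ, so every y ∈ ℤ/75ℤ has a preimage.
Hence ψ is bijective.
Since ψ is bijective, we compute ψ⁻¹(15): solve 14x + 57 ≡ 15 (mod 75), i.e. 14x ≡ 33 (mod 75).
Multiplying by 14⁻¹ = 59 gives x ≡ 59·33 = 1947 = 25·75 + 72 ≡ 72 (mod 75).
Check: ψ(72) = 14·72 + 57 = 1065 = 14·75 + 15 ≡ 15 (mod 75).

72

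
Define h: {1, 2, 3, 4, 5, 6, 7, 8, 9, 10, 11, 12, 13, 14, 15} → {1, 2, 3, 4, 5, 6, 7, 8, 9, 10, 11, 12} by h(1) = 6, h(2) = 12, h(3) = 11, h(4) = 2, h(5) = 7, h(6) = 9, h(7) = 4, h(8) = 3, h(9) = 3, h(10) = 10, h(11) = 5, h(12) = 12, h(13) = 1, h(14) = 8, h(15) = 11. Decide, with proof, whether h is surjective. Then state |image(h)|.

12

Every element of the codomain has a preimage: 1 = h(13), 2 = h(4), 3 = h(8), 4 = h(7), 5 = h(11), 6 = h(1), 7 = h(5), 8 = h(14), 9 = h(6), 10 = h(10), 11 = h(3), 12 = h(2).
Thus h is surjective.
The image of h is {1, 2, 3, 4, 5, 6, 7, 8, 9, 10, 11, 12}, which has 12 elements.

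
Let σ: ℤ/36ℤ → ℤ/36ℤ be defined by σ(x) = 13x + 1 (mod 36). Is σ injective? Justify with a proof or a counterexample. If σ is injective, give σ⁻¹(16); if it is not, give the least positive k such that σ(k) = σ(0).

If σ(x_1) = σ(x_2), then 13x_1 ≡ 13x_2 (mod 36). Because gcd(13, 36) = 1, we may cancel 13 to get x_1 ≡ x_2 (mod 36).
Therefore σ is injective.
We now compute 13⁻¹ mod 36 explicitly. Euclid's algorithm: 36 = 2·13 + 10, 13 = 1·10 + 3, 10 = 3·3 + 1; back-substituting gives 1 = 25·13 − 9·36, so 13⁻¹ ≡ 25 (mod 36).
Since σ is injective, we find σ⁻¹(16): we need 13x ≡ 16 − 1 ≡ 15 (mod 36). Using 13⁻¹ = 25: x ≡ 25·15 = 375 = 10·36 + 15, so x = 15.
Check: σ(15) = 13·15 + 1 = 196 = 5·36 + 16 ≡ 16 (mod 36).

15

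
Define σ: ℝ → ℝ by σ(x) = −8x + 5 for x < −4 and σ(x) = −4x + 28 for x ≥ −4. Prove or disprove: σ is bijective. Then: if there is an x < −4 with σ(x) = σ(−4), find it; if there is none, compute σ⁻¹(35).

-39/8

Both pieces are strictly decreasing (slopes −8 and −4), so each is injective on its own interval.
The left piece maps (−∞, −4) onto (37, ∞); the right piece maps [−4, ∞) onto (−∞, 44].
These images overlap. In particular σ(−4) = 44 (right piece), and solving −8x + 5 = 44 on the left piece gives x = −39/8 < −4.
So σ(−39/8) = σ(−4) with −39/8 ≠ −4, and σ is not injective, hence not bijective. This x = −39/8 is the requested value below −4.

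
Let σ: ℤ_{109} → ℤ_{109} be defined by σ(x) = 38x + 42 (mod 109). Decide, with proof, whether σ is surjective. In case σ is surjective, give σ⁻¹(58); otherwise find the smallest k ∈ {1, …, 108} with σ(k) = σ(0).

Recall: surjectivity means every element of the codomain has a preimage under σ.
Since gcd(38, 109) = 1, 38 is invertible modulo 109. Euclid's algorithm: 109 = 2·38 + 33, 38 = 1·33 + 5, 33 = 6·5 + 3, 5 = 1·3 + 2, 3 = 1·2 + 1; back-substituting gives 1 = 66·38 − 23·109, so 38⁻¹ ≡ 66 (mod 109).
For any y ∈ ℤ_{109}, x = 66(y − 42) mod 109 satisfies σ(x) = 38·66(y − 42) + 42 ≡ y (since 38·66 ≡ 1 mod 109). So every y has a preimage.
Therefore σ is surjective.
Since σ is surjective, we compute σ⁻¹(58): solve 38x + 42 ≡ 58 (mod 109), i.e. 38x ≡ 16 (mod 109).
Multiplying by 38⁻¹ = 66 gives x ≡ 66·16 = 1056 = 9·109 + 75 ≡ 75 (mod 109).
Check: σ(75) = 38·75 + 42 = 2892 = 26·109 + 58 ≡ 58 (mod 109).

75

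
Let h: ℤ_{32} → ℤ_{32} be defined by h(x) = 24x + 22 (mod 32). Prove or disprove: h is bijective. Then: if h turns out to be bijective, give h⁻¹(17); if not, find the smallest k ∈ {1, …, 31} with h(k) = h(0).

Recall that h is injective when h(s) = h(t) forces s = t.
We have gcd(24, 32) = 8 > 1. Taking s = 0 and t = 4: h(0) = 22 and h(4) = 24·4 + 22 = 118 ≡ 22 (mod 32).
So h(0) = h(4) while 0 ≠ 4, thus h is not injective, hence not bijective.
Since h is not bijective, we find the least positive k with h(k) = h(0): this means 24k ≡ 0 (mod 32), i.e. 32 ∣ 24k. Since gcd(24, 32) = 8, dividing through by 8 this holds exactly when 4 ∣ 3k, and as gcd(3, 4) = 1, exactly when 4 ∣ k.
The smallest positive such k is 4.

4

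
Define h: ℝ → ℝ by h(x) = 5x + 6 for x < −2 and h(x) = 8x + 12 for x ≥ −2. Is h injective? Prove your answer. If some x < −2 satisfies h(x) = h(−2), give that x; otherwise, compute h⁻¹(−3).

Both pieces are strictly increasing (slopes 5 and 8), so each is injective on its own interval.
The left piece maps (−∞, −2) onto (−∞, −4); the right piece maps [−2, ∞) onto [−4, ∞).
These images are disjoint, so no value is attained by both pieces. Hence h is injective.
Because the two images are disjoint, no x < −2 has h(x) = h(−2), so we compute h⁻¹(−3): −3 lies in [−4, ∞), so solve 8x + 12 = −3: x = (−3 − 12)/8 = −15/8.

-15/8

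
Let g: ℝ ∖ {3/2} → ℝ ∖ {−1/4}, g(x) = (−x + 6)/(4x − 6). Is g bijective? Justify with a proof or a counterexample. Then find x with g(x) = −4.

Suppose g(s) = g(t). Cross-multiplying: (−s + 6)(4t − 6) = (−t + 6)(4s − 6).
Expanding both sides and cancelling the symmetric terms leaves −18·(s − t) = 0. Since −18 ≠ 0, s = t. Therefore g is injective.
For any y ≠ −1/4, solving y(4x − 6) = −x + 6 for x gives a well-defined x ≠ 3/2. So g is surjective.
Thus g is bijective.
Solving g(x) = −4: cross-multiplying gives −x + 6 = −4(4x − 6), which rearranges to 15x = 18, so x = 6/5.

6/5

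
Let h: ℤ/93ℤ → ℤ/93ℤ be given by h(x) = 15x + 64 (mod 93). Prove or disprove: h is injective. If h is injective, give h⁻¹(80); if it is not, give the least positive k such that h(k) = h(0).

Recall that h is injective if h(x_1) = h(x_2) implies x_1 = x_2.
We have gcd(15, 93) = 3 > 1. Taking x_1 = 0 and x_2 = 31: h(0) = 64 and h(31) = 15·31 + 64 = 529 ≡ 64 (mod 93).
So h(0) = h(31) while 0 ≠ 31, thus h is not injective.
Since h is not injective, we find the least positive k with h(k) = h(0): this means 15k ≡ 0 (mod 93), i.e. 93 ∣ 15k. Since gcd(15, 93) = 3, dividing through by 3 this holds exactly when 31 ∣ 5k, and as gcd(5, 31) = 1, exactly when 31 ∣ k.
The smallest positive such k is 31.

31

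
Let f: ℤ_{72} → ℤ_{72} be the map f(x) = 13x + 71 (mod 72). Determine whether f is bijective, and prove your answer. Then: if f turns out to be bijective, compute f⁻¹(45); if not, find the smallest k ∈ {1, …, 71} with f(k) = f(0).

70

Recall: injectivity means: for all s, t in the domain, f(s) = f(t) implies s = t.
Suppose f(s) = f(t) in ℤ_{72}. Then 13s + 71 ≡ 13t + 71 (mod 72), hence 13(s − t) ≡ 0 (mod 72).
Since gcd(13, 72) = 1, 13 is invertible modulo 72, thus s − t ≡ 0 (mod 72), i.e. s = t.
We now compute 13⁻¹ mod 72 explicitly. Euclid's algorithm: 72 = 5·13 + 7, 13 = 1·7 + 6, 7 = 1·6 + 1; back-substituting gives 1 = 61·13 − 11·72, so 13⁻¹ ≡ 61 (mod 72).
For any y ∈ ℤ_{72}, x = 61(y − 71) mod 72 satisfies f(x) = 13·61(y − 71) + 71 ≡ y (since 13·61 ≡ 1 mod 72). So every y has a preimage.
Hence f is bijective.
Since f is bijective, we compute f⁻¹(45): solve 13x + 71 ≡ 45 (mod 72), i.e. 13x ≡ 46 (mod 72).
Multiplying by 13⁻¹ = 61 gives x ≡ 61·46 = 2806 = 38·72 + 70 ≡ 70 (mod 72).
Check: f(70) = 13·70 + 71 = 981 = 13·72 + 45 ≡ 45 (mod 72).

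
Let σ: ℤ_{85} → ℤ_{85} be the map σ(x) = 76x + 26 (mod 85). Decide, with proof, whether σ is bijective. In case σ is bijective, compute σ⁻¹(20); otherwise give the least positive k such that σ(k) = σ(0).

29

Suppose σ(s) = σ(t) in ℤ_{85}. Then 76s + 26 ≡ 76t + 26 (mod 85), so 76(s − t) ≡ 0 (mod 85).
Since gcd(76, 85) = 1, 76 is invertible modulo 85, thus s − t ≡ 0 (mod 85), i.e. s = t.
We now compute 76⁻¹ mod 85 explicitly. Euclid's algorithm: 85 = 1·76 + 9, 76 = 8·9 + 4, 9 = 2·4 + 1; back-substituting gives 1 = 66·76 − 59·85, so 76⁻¹ ≡ 66 (mod 85).
Then y ↦ 66(y − 26) is a two-sided inverse to σ, so every y ∈ ℤ_{85} has a preimage.
So σ is bijective.
Since σ is bijective, we compute σ⁻¹(20): solve 76x + 26 ≡ 20 (mod 85), i.e. 76x ≡ 79 (mod 85).
Multiplying by 76⁻¹ = 66 gives x ≡ 66·79 = 5214 = 61·85 + 29 ≡ 29 (mod 85).
Check: σ(29) = 76·29 + 26 = 2230 = 26·85 + 20 ≡ 20 (mod 85).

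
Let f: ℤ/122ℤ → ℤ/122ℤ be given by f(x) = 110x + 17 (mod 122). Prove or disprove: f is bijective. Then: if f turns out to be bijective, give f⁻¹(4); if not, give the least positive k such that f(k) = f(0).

We have gcd(110, 122) = 2 > 1. Taking s = 0 and t = 61: f(0) = 17 and f(61) = 110·61 + 17 = 6727 ≡ 17 (mod 122).
So f(0) = f(61) while 0 ≠ 61, so f is not injective, hence not bijective.
Since f is not bijective, we find the least positive k with f(k) = f(0): this means 110k ≡ 0 (mod 122), i.e. 122 ∣ 110k. Since gcd(110, 122) = 2, dividing through by 2 this holds exactly when 61 ∣ 55k, and as gcd(55, 61) = 1, exactly when 61 ∣ k.
The smallest positive such k is 61.

61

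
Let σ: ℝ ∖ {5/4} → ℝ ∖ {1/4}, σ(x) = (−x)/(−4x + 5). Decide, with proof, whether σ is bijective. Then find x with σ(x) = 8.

Suppose σ(a) = σ(b). Cross-multiplying: (−a)(−4b + 5) = (−b)(−4a + 5).
Expanding both sides and cancelling the symmetric terms leaves −5·(a − b) = 0. Since −5 ≠ 0, a = b. So σ is injective.
For any y ≠ 1/4, solving y(−4x + 5) = −x for x gives a well-defined x ≠ 5/4. So σ is surjective.
Hence σ is bijective.
Solving σ(x) = 8: cross-multiplying gives −x = 8(−4x + 5), which rearranges to 31x = 40, so x = 40/31.

40/31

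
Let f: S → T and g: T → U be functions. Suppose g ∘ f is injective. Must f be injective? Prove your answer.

injective

Suppose f(u) = f(v). Applying g: (g ∘ f)(u) = (g ∘ f)(v). Since g ∘ f is injective, u = v. Hence f is injective.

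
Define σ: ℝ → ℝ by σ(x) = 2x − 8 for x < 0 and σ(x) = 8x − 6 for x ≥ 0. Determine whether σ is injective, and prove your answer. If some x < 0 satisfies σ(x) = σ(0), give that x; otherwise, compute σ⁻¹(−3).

Both pieces are strictly increasing (slopes 2 and 8), so each is injective on its own interval.
The left piece maps (−∞, 0) onto (−∞, −8); the right piece maps [0, ∞) onto [−6, ∞).
These images are disjoint, so no value is attained by both pieces. Hence σ is injective.
Because the two images are disjoint, no x < 0 has σ(x) = σ(0), so we compute σ⁻¹(−3): −3 lies in [−6, ∞), so solve 8x − 6 = −3: x = (−3 + 6)/8 = 3/8.

3/8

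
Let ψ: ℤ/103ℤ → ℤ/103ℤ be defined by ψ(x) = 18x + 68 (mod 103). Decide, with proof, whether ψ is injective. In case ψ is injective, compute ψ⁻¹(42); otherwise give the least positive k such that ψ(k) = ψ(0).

10

If ψ(s) = ψ(t), then 18s ≡ 18t (mod 103). Because gcd(18, 103) = 1, we may cancel 18 to get s ≡ t (mod 103).
Thus ψ is injective.
We now compute 18⁻¹ mod 103 explicitly. Euclid's algorithm: 103 = 5·18 + 13, 18 = 1·13 + 5, 13 = 2·5 + 3, 5 = 1·3 + 2, 3 = 1·2 + 1; back-substituting gives 1 = 63·18 − 11·103, so 18⁻¹ ≡ 63 (mod 103).
Since ψ is injective, we find ψ⁻¹(42): we need 18x ≡ 42 − 68 ≡ 77 (mod 103). Using 18⁻¹ = 63: x ≡ 63·77 = 4851 = 47·103 + 10, so x = 10.
Check: ψ(10) = 18·10 + 68 = 248 = 2·103 + 42 ≡ 42 (mod 103).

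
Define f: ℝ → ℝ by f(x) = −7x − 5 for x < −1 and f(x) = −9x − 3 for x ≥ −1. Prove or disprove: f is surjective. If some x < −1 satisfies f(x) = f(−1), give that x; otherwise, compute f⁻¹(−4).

Both pieces are strictly decreasing (slopes −7 and −9), so each is injective on its own interval.
The left piece maps (−∞, −1) onto (2, ∞); the right piece maps [−1, ∞) onto (−∞, 6].
The union (2, ∞) ∪ (−∞, 6] covers ℝ, so f is surjective.
For the follow-up: the images overlap, so an x < −1 with f(x) = f(−1) exists. f(−1) = 6; solving −7x − 5 = 6 for x < −1 gives x = (6 + 5)/(−7) = −11/7.

-11/7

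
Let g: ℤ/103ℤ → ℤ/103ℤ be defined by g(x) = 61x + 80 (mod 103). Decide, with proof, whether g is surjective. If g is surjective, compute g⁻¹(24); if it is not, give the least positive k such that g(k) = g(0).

Since gcd(61, 103) = 1, 61 is invertible modulo 103. Euclid's algorithm: 103 = 1·61 + 42, 61 = 1·42 + 19, 42 = 2·19 + 4, 19 = 4·4 + 3, 4 = 1·3 + 1; back-substituting gives 1 = 76·61 − 45·103, so 61⁻¹ ≡ 76 (mod 103).
Then y ↦ 76(y − 80) is a two-sided inverse to g, so every y ∈ ℤ/103ℤ has a preimage.
Therefore g is surjective.
Since g is surjective, we compute g⁻¹(24): solve 61x + 80 ≡ 24 (mod 103), i.e. 61x ≡ 47 (mod 103).
Multiplying by 61⁻¹ = 76 gives x ≡ 76·47 = 3572 = 34·103 + 70 ≡ 70 (mod 103).
Check: g(70) = 61·70 + 80 = 4350 = 42·103 + 24 ≡ 24 (mod 103).

70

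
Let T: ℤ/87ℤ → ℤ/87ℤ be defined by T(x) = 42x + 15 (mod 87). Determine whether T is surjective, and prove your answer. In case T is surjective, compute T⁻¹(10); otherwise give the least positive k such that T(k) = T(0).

Recall: surjectivity means every element of the codomain has a preimage under T.
Since gcd(42, 87) = 3, we have 42x ≡ 0 (mod 3) for all x, so T(x) ≡ 0 (mod 3).
But 1 ≢ 0 (mod 3), so 1 ∈ ℤ/87ℤ has no preimage. So T is not surjective.
Since T is not surjective, we find the least positive k with T(k) = T(0): this means 42k ≡ 0 (mod 87), i.e. 87 ∣ 42k. Since gcd(42, 87) = 3, dividing through by 3 this holds exactly when 29 ∣ 14k, and as gcd(14, 29) = 1, exactly when 29 ∣ k.
The smallest positive such k is 29.

29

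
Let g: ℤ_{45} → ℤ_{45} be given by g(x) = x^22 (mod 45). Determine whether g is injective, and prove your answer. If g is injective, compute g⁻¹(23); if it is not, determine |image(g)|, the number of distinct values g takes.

12

g(2): Repeated squaring mod 45: 2^1 ≡ 2, 2^2 ≡ 2² = 4, 2^4 ≡ 4² = 16, 2^8 ≡ 16² = 256 ≡ 31, 2^16 ≡ 31² = 961 ≡ 16. Since 22 = 16 + 4 + 2, 2^22 ≡ 16·16·4: 16·16 = 256 ≡ 31, then 31·4 = 124 ≡ 34. So 2^22 ≡ 34 (mod 45).
g(7): Repeated squaring mod 45: 7^1 ≡ 7, 7^2 ≡ 7² = 49 ≡ 4, 7^4 ≡ 4² = 16, 7^8 ≡ 16² = 256 ≡ 31, 7^16 ≡ 31² = 961 ≡ 16. Since 22 = 16 + 4 + 2, 7^22 ≡ 16·16·4: 16·16 = 256 ≡ 31, then 31·4 = 124 ≡ 34. So 7^22 ≡ 34 (mod 45).
So g(2) = g(7) = 34 while 2 ≠ 7, therefore g is not injective.
Since g is not injective, we determine |image(g)|. Computing x^22 mod 45 for each x (by repeated squaring, reducing mod 45 at every step), the values g(0), g(1), …, g(44) are: 0, 1, 34, 9, 31, 40, 36, 34, 19, 36, 10, 16, 9, 4, 31, 0, 16, 19, 9, 1, 25, 36, 4, 4, 36, 25, 1, 9, 19, 16, 0, 31, 4, 9, 16, 10, 36, 19, 34, 36, 40, 31, 9, 34, 1.
The distinct values are {0, 1, 4, 9, 10, 16, 19, 25, 31, 34, 36, 40}; there are 12 of them.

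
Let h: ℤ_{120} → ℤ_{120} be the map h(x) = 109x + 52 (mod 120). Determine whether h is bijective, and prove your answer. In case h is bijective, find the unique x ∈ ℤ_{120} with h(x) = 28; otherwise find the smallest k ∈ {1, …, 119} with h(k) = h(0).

24

Recall: h is injective if h(s) = h(t) implies s = t.
If h(s) = h(t), then 109s ≡ 109t (mod 120). Because gcd(109, 120) = 1, we may cancel 109 to get s ≡ t (mod 120).
We now compute 109⁻¹ mod 120 explicitly. Euclid's algorithm: 120 = 1·109 + 11, 109 = 9·11 + 10, 11 = 1·10 + 1; back-substituting gives 1 = 109·109 − 99·120, so 109⁻¹ ≡ 109 (mod 120).
Then y ↦ 109(y − 52) is a two-sided inverse to h, so every y ∈ ℤ_{120} has a preimage.
Hence h is bijective.
Since h is bijective, we compute h⁻¹(28): solve 109x + 52 ≡ 28 (mod 120), i.e. 109x ≡ 96 (mod 120).
Multiplying by 109⁻¹ = 109 gives x ≡ 109·96 = 10464 = 87·120 + 24 ≡ 24 (mod 120).
Check: h(24) = 109·24 + 52 = 2668 = 22·120 + 28 ≡ 28 (mod 120).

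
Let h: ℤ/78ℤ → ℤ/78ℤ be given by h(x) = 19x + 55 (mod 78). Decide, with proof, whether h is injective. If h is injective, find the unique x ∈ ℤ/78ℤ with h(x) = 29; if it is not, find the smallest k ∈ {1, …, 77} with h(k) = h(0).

Recall that h is injective if h(u) = h(v) implies u = v.
If h(u) = h(v), then 19u ≡ 19v (mod 78). Because gcd(19, 78) = 1, we may cancel 19 to get u ≡ v (mod 78).
Hence h is injective.
We now compute 19⁻¹ mod 78 explicitly. Euclid's algorithm: 78 = 4·19 + 2, 19 = 9·2 + 1; back-substituting gives 1 = 37·19 − 9·78, so 19⁻¹ ≡ 37 (mod 78).
Since h is injective, we find h⁻¹(29): we need 19x ≡ 29 − 55 ≡ 52 (mod 78). Using 19⁻¹ = 37: x ≡ 37·52 = 1924 = 24·78 + 52, so x = 52.
Check: h(52) = 19·52 + 55 = 1043 = 13·78 + 29 ≡ 29 (mod 78).

52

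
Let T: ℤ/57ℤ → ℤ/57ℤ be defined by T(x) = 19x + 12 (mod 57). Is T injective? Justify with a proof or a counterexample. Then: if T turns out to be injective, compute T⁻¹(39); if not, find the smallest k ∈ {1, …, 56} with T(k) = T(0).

We have gcd(19, 57) = 19 > 1. Taking a = 0 and b = 3: T(0) = 12 and T(3) = 19·3 + 12 = 69 ≡ 12 (mod 57).
So T(0) = T(3) while 0 ≠ 3, thus T is not injective.
Since T is not injective, we find the least positive k with T(k) = T(0): this means 19k ≡ 0 (mod 57), i.e. 57 ∣ 19k. Since gcd(19, 57) = 19, dividing through by 19 this holds exactly when 3 ∣ k.
The smallest positive such k is 3.

3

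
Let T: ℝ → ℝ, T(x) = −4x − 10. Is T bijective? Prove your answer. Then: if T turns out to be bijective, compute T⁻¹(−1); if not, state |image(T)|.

Suppose T(a) = T(b). Then −4a − 10 = −4b − 10, so −4a = −4b, thus a = b.
For any y ∈ ℝ, x = (y + 10)/(−4) satisfies T(x) = y.
Therefore T is bijective.
Since T is bijective, we compute T⁻¹(−1) = (−1 + 10)/(−4) = −9/4.

-9/4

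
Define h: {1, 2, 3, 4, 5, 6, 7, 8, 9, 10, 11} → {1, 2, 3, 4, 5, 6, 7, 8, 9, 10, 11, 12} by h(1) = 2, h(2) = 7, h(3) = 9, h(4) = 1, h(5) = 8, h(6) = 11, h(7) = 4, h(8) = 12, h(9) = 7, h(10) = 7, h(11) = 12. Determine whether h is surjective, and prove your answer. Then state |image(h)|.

8

No element maps to 3, so h is not surjective.
The image of h is {1, 2, 4, 7, 8, 9, 11, 12}, which has 8 elements.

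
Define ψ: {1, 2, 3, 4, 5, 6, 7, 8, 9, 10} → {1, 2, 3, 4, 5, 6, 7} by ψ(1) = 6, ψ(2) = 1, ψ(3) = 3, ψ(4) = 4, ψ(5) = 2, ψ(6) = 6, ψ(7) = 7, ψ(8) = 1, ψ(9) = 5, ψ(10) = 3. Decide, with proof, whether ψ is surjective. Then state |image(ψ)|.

Every element of the codomain has a preimage: 1 = ψ(2), 2 = ψ(5), 3 = ψ(3), 4 = ψ(4), 5 = ψ(9), 6 = ψ(1), 7 = ψ(7).
So ψ is surjective.
The image of ψ is {1, 2, 3, 4, 5, 6, 7}, which has 7 elements.

7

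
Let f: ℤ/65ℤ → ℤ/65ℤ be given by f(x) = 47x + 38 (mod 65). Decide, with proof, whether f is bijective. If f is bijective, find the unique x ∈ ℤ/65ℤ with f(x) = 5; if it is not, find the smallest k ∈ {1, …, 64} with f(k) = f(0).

Suppose f(x_1) = f(x_2) in ℤ/65ℤ. Then 47x_1 + 38 ≡ 47x_2 + 38 (mod 65), therefore 47(x_1 − x_2) ≡ 0 (mod 65).
Since gcd(47, 65) = 1, 47 is invertible modulo 65, thus x_1 − x_2 ≡ 0 (mod 65), i.e. x_1 = x_2.
We now compute 47⁻¹ mod 65 explicitly. Euclid's algorithm: 65 = 1·47 + 18, 47 = 2·18 + 11, 18 = 1·11 + 7, 11 = 1·7 + 4, 7 = 1·4 + 3, 4 = 1·3 + 1; back-substituting gives 1 = 18·47 − 13·65, so 47⁻¹ ≡ 18 (mod 65).
Then y ↦ 18(y − 38) is a two-sided inverse to f, so every y ∈ ℤ/65ℤ has a preimage.
Therefore f is bijective.
Since f is bijective, we compute f⁻¹(5): solve 47x + 38 ≡ 5 (mod 65), i.e. 47x ≡ 32 (mod 65).
Multiplying by 47⁻¹ = 18 gives x ≡ 18·32 = 576 = 8·65 + 56 ≡ 56 (mod 65).
Check: f(56) = 47·56 + 38 = 2670 = 41·65 + 5 ≡ 5 (mod 65).

56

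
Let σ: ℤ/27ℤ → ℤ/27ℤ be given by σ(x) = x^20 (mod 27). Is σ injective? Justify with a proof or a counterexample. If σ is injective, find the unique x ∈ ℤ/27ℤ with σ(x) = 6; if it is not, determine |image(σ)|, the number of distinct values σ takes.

10

σ(0) = 0^20 = 0.
σ(3): Repeated squaring mod 27: 3^1 ≡ 3, 3^2 ≡ 3² = 9, 3^4 ≡ 9² = 81 ≡ 0, 3^8 ≡ 0² = 0, 3^16 ≡ 0² = 0. Since 20 = 16 + 4, 3^20 ≡ 0·0: 0·0 = 0. So 3^20 ≡ 0 (mod 27).
So σ(0) = σ(3) = 0 while 0 ≠ 3, therefore σ is not injective.
Since σ is not injective, we determine |image(σ)|. Computing x^20 mod 27 for each x (by repeated squaring, reducing mod 27 at every step), the values σ(0), σ(1), …, σ(26) are: 0, 1, 4, 0, 16, 25, 0, 22, 10, 0, 19, 13, 0, 7, 7, 0, 13, 19, 0, 10, 22, 0, 25, 16, 0, 4, 1.
The distinct values are {0, 1, 4, 7, 10, 13, 16, 19, 22, 25}; there are 10 of them.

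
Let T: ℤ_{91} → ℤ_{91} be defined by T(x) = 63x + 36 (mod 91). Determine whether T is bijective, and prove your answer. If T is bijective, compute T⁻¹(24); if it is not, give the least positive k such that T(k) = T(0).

13

Recall that T is injective if T(s) = T(t) implies s = t.
We have gcd(63, 91) = 7 > 1. Taking s = 0 and t = 13: T(0) = 36 and T(13) = 63·13 + 36 = 855 ≡ 36 (mod 91).
So T(0) = T(13) while 0 ≠ 13, thus T is not injective, hence not bijective.
Since T is not bijective, we find the least positive k with T(k) = T(0): this means 63k ≡ 0 (mod 91), i.e. 91 ∣ 63k. Since gcd(63, 91) = 7, dividing through by 7 this holds exactly when 13 ∣ 9k, and as gcd(9, 13) = 1, exactly when 13 ∣ k.
The smallest positive such k is 13.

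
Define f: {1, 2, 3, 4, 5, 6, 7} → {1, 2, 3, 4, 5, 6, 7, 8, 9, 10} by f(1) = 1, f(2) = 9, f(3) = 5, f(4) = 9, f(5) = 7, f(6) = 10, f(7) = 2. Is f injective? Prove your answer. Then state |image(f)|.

6

f(2) = 9 = f(4) with 2 ≠ 4, so f is not injective.
The image of f is {1, 2, 5, 7, 9, 10}, which has 6 elements.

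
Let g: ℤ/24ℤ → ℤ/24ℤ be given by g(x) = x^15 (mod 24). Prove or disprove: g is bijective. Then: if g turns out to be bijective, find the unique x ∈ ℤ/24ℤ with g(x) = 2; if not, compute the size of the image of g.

g(0) = 0^15 = 0.
g(6): Repeated squaring mod 24: 6^1 ≡ 6, 6^2 ≡ 6² = 36 ≡ 12, 6^4 ≡ 12² = 144 ≡ 0, 6^8 ≡ 0² = 0. Since 15 = 8 + 4 + 2 + 1, 6^15 ≡ 0·0·12·6: 0·0 = 0, then 0·12 = 0, then 0·6 = 0. So 6^15 ≡ 0 (mod 24).
So g(0) = g(6) = 0 while 0 ≠ 6, thus g is not injective, hence not bijective.
Since g is not bijective, we determine |image(g)|. Computing x^15 mod 24 for each x (by repeated squaring, reducing mod 24 at every step), the values g(0), g(1), …, g(23) are: 0, 1, 8, 3, 16, 5, 0, 7, 8, 9, 16, 11, 0, 13, 8, 15, 16, 17, 0, 19, 8, 21, 16, 23.
The distinct values are {0, 1, 3, 5, 7, 8, 9, 11, 13, 15, 16, 17, 19, 21, 23}; there are 15 of them.

15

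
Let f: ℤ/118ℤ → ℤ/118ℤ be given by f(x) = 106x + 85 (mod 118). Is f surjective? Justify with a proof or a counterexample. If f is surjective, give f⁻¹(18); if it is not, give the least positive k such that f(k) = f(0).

Since gcd(106, 118) = 2, we have 106x ≡ 0 (mod 2) for all x, so f(x) ≡ 1 (mod 2).
But 0 ≢ 1 (mod 2), so 0 ∈ ℤ/118ℤ has no preimage. Hence f is not surjective.
Since f is not surjective, we find the least positive k with f(k) = f(0): this means 106k ≡ 0 (mod 118), i.e. 118 ∣ 106k. Since gcd(106, 118) = 2, dividing through by 2 this holds exactly when 59 ∣ 53k, and as gcd(53, 59) = 1, exactly when 59 ∣ k.
The smallest positive such k is 59.

59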